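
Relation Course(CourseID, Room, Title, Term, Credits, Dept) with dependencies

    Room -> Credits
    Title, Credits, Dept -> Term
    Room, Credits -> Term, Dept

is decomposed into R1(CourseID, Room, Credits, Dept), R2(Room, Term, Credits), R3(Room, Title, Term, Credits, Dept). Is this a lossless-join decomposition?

Chase test. Columns are CourseID, Room, Title, Term, Credits, Dept; row i has aⱼ where attribute j ∈ Ri, else bᵢⱼ.
Initial tableau (one row per fragment):
  row 1: a1 a2 b13 b14 a5 a6
  row 2: b21 a2 b23 a4 a5 b26
  row 3: b31 a2 a3 a4 a5 a6
Rows 1 and 2 agree on Room, Credits; apply Room, Credits→Term, Dept and equate their Term, Dept entries.
No row becomes fully distinguished — the join is lossy.

No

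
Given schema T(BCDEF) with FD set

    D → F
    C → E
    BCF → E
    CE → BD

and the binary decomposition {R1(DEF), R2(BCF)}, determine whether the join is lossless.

No

Common attributes: R1 ∩ R2 = {F}.
No dependency enlarges {F}, so (F)⁺ = {F}.
The closure contains neither all of R1 = {DEF} nor all of R2 = {BCF}, so the common attributes are not a superkey of either fragment. The join is lossy.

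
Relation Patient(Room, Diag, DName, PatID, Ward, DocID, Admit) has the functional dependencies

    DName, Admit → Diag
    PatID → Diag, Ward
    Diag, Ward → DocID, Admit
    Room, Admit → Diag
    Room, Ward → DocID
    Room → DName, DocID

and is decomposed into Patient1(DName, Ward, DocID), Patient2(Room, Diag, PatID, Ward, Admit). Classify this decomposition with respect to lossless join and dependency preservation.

Lossless test: (Ward)⁺ = {Ward}, which is a superkey of neither fragment — lossy.
Dependency preservation: the restricted closure of {DName, Admit} across the fragments never reaches {Diag}, so DName, Admit → Diag cannot be enforced without a join — not preserved.

lossy and not dependency-preserving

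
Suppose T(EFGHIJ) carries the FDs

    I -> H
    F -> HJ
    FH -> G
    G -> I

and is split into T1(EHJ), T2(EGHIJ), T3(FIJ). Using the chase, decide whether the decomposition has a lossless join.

No

Chase test. Columns are EFGHIJ; row i has aⱼ where attribute j ∈ Ti, else bᵢⱼ.
Initial tableau (one row per fragment):
  row 1: a1 b12 b13 a4 b15 a6
  row 2: a1 b22 a3 a4 a5 a6
  row 3: b31 a2 b33 b34 a5 a6
Rows 2 and 3 agree on I; apply I→H and equate their H entries.
No row becomes fully distinguished — the join is lossy.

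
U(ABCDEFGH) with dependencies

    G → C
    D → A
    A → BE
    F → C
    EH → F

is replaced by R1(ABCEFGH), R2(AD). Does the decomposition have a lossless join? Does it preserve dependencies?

Lossless test: (A)⁺ = {ABE}, which is a superkey of neither fragment — lossy.
Dependency preservation: every FD's attributes lie within a single fragment, so each can be enforced locally — preserved.

lossy but dependency-preserving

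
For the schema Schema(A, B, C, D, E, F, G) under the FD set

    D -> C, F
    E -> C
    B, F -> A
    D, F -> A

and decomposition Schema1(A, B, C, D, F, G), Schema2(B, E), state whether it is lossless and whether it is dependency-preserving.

lossy and not dependency-preserving

Lossless test: (B)⁺ = {B}, which is a superkey of neither fragment — lossy.
Dependency preservation: the restricted closure of {E} across the fragments never reaches {C}, so E → C cannot be enforced without a join — not preserved.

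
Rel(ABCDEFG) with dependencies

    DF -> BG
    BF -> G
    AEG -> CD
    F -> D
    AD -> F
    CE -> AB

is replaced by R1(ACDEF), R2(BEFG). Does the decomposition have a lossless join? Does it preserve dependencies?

lossless but not dependency-preserving

Lossless test: (EF)⁺ = {BDEFG}, which contains all of one fragment — lossless.
Dependency preservation: the restricted closure of {AEG} across the fragments never reaches {CD}, so AEG → CD cannot be enforced without a join — not preserved.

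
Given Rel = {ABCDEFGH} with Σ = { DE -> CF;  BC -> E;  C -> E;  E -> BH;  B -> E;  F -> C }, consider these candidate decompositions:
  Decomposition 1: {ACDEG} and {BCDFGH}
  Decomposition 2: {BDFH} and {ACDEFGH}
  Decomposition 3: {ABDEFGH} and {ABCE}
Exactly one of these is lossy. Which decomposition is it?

Decomposition 3

Decomposition 1: common = {CDG}, closure = {BCDEFGH} → lossless.
Decomposition 2: common = {DFH}, closure = {BCDEFH} → lossless.
Decomposition 3: common = {ABE}, closure = {ABEH} → lossy.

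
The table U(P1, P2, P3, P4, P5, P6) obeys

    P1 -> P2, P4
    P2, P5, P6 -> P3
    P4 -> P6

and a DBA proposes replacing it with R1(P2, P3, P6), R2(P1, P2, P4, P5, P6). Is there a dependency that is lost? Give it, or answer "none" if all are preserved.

Check P2, P5, P6 → P3: no single fragment contains all of {P2, P3, P5, P6}, and the restricted closure of {P2, P5, P6} across the fragments never reaches {P3}.
P1 → P2, P4 is preserved.
P4 → P6 is preserved.

P2, P5, P6 -> P3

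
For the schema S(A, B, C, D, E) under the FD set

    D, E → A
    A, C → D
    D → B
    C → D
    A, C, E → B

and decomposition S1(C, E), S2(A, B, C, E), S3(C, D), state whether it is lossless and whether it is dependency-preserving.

lossless but not dependency-preserving

Lossless test (chase): Rows 1 and 2 agree on C; apply C→D and equate their D entries. Rows 1 and 3 agree on C; apply C→D and equate their D entries. Rows 1 and 2 agree on D, E; apply D, E→A and equate their A entries. Rows 1 and 2 agree on D; apply D→B and equate their B entries. Rows 1 and 3 agree on D; apply D→B and equate their B entries. Row 1 is now all distinguished symbols — the join is lossless.
Dependency preservation: the restricted closure of {D, E} across the fragments never reaches {A}, so D, E → A cannot be enforced without a join — not preserved.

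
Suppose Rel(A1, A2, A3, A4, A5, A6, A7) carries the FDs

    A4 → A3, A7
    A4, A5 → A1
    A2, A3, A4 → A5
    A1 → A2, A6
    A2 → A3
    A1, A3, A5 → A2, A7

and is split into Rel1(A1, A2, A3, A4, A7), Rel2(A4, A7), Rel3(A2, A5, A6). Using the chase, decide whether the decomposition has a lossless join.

Chase test. Columns are A1, A2, A3, A4, A5, A6, A7; row i has aⱼ where attribute j ∈ Reli, else bᵢⱼ.
Initial tableau (one row per fragment):
  row 1: a1 a2 a3 a4 b15 b16 a7
  row 2: b21 b22 b23 a4 b25 b26 a7
  row 3: b31 a2 b33 b34 a5 a6 b37
Rows 1 and 2 agree on A4; apply A4→A3, A7 and equate their A3, A7 entries.
Rows 1 and 3 agree on A2; apply A2→A3 and equate their A3 entries.
No row becomes fully distinguished — the join is lossy.

No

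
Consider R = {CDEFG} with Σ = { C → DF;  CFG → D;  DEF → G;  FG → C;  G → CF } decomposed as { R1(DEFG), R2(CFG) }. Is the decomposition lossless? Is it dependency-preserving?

lossless but not dependency-preserving

Lossless test: (FG)⁺ = {CDFG}, which contains all of one fragment — lossless.
Dependency preservation: the restricted closure of {C} across the fragments never reaches {DF}, so C → DF cannot be enforced without a join — not preserved.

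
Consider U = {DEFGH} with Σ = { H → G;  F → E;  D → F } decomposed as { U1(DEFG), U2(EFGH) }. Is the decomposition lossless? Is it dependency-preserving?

lossy but dependency-preserving

Lossless test: (EFG)⁺ = {EFG}, which is a superkey of neither fragment — lossy.
Dependency preservation: every FD's attributes lie within a single fragment, so each can be enforced locally — preserved.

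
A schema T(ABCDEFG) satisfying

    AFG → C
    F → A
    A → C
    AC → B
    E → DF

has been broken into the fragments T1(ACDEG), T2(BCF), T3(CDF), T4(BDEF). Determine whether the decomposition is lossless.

Chase test. Columns are ABCDEFG; row i has aⱼ where attribute j ∈ Ti, else bᵢⱼ.
Initial tableau (one row per fragment):
  row 1: a1 b12 a3 a4 a5 b16 a7
  row 2: b21 a2 a3 b24 b25 a6 b27
  row 3: b31 b32 a3 a4 b35 a6 b37
  row 4: b41 a2 b43 a4 a5 a6 b47
Rows 2 and 3 agree on F; apply F→A and equate their A entries.
Rows 2 and 4 agree on F; apply F→A and equate their A entries.
Rows 2 and 4 agree on A; apply A→C and equate their C entries.
Rows 2 and 3 agree on AC; apply AC→B and equate their B entries.
Rows 1 and 4 agree on E; apply E→DF and equate their DF entries.
Rows 1 and 2 agree on F; apply F→A and equate their A entries.
Rows 1 and 2 agree on AC; apply AC→B and equate their B entries.
Row 1 is now all distinguished symbols — the join is lossless.

Yes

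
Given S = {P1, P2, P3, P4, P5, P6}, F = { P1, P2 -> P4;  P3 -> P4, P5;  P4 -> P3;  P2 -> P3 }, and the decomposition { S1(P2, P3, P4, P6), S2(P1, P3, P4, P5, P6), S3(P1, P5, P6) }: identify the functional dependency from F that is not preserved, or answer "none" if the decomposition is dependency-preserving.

P1, P2 → P4: restricted closure across fragments reaches P4.
P3 → P4, P5 lies within S2.
P4 → P3 lies within S1.
P2 → P3 lies within S1.
Every dependency is enforceable on the fragments, so the decomposition is dependency-preserving.

none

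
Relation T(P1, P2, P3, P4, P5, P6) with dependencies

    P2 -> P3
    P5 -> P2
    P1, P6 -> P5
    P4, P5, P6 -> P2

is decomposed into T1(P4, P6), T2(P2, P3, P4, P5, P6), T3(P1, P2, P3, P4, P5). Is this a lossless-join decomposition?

No

Chase test. Columns are P1, P2, P3, P4, P5, P6; row i has aⱼ where attribute j ∈ Ti, else bᵢⱼ.
Initial tableau (one row per fragment):
  row 1: b11 b12 b13 a4 b15 a6
  row 2: b21 a2 a3 a4 a5 a6
  row 3: a1 a2 a3 a4 a5 b36
No row becomes fully distinguished — the join is lossy.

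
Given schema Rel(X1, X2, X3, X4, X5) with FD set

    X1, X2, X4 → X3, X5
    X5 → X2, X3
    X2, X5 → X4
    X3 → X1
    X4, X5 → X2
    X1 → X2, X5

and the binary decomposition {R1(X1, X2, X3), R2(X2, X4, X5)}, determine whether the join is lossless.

Common attributes: R1 ∩ R2 = {X2}.
No dependency enlarges {X2}, so (X2)⁺ = {X2}.
The closure contains neither all of R1 = {X1, X2, X3} nor all of R2 = {X2, X4, X5}, so the common attributes are not a superkey of either fragment. The join is lossy.

No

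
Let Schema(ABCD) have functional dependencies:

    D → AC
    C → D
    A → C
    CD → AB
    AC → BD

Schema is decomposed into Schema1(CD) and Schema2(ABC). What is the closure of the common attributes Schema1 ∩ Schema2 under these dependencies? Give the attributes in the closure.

ABCD

Schema1 ∩ Schema2 = {C}.
C → D applies, adding D
CD → AB applies, adding AB
Closure: {ABCD}.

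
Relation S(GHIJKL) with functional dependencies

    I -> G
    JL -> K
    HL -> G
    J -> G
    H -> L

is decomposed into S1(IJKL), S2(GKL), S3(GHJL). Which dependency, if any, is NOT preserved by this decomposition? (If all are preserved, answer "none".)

Check I → G: no single fragment contains all of {GI}, and the restricted closure of {I} across the fragments never reaches {G}.
JL → K is preserved.
HL → G is preserved.
J → G is preserved.
H → L is preserved.

I -> G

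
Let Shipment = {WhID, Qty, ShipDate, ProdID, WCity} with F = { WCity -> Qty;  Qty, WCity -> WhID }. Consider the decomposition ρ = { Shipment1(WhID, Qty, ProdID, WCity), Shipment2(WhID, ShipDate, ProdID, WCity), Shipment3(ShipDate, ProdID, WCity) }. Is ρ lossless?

Yes

Chase test. Columns are WhID, Qty, ShipDate, ProdID, WCity; row i has aⱼ where attribute j ∈ Shipmenti, else bᵢⱼ.
Initial tableau (one row per fragment):
  row 1: a1 a2 b13 a4 a5
  row 2: a1 b22 a3 a4 a5
  row 3: b31 b32 a3 a4 a5
Rows 1 and 2 agree on WCity; apply WCity→Qty and equate their Qty entries.
Rows 1 and 3 agree on WCity; apply WCity→Qty and equate their Qty entries.
Rows 1 and 3 agree on Qty, WCity; apply Qty, WCity→WhID and equate their WhID entries.
Row 2 is now all distinguished symbols — the join is lossless.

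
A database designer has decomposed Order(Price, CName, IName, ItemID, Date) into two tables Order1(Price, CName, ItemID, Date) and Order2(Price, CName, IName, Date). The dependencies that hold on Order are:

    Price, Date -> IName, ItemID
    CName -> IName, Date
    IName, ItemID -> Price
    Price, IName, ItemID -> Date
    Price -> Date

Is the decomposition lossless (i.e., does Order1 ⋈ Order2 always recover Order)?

Common attributes: Order1 ∩ Order2 = {Price, CName, Date}.
Closure of {Price, CName, Date}: Price, Date → IName, ItemID applies, adding IName, ItemID. So (Price, CName, Date)⁺ = {Price, CName, IName, ItemID, Date}.
This closure contains every attribute of Order1, so Order1 ∩ Order2 → Order1. The join is lossless.

Yes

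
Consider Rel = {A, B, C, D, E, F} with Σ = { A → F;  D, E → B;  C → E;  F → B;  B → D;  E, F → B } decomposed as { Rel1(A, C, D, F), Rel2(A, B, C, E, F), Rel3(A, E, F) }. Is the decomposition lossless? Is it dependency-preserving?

lossless but not dependency-preserving

Lossless test (chase): Rows 1 and 2 agree on C; apply C→E and equate their E entries. Rows 1 and 2 agree on F; apply F→B and equate their B entries. Rows 1 and 3 agree on F; apply F→B and equate their B entries. Rows 1 and 2 agree on B; apply B→D and equate their D entries. Rows 1 and 3 agree on B; apply B→D and equate their D entries. Row 1 is now all distinguished symbols — the join is lossless.
Dependency preservation: the restricted closure of {D, E} across the fragments never reaches {B}, so D, E → B cannot be enforced without a join — not preserved.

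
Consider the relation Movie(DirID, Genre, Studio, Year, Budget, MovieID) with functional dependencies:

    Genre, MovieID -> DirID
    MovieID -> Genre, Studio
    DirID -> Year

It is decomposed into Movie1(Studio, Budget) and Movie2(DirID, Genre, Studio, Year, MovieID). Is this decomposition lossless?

No

Common attributes: Movie1 ∩ Movie2 = {Studio}.
No dependency enlarges {Studio}, so (Studio)⁺ = {Studio}.
The closure contains neither all of Movie1 = {Studio, Budget} nor all of Movie2 = {DirID, Genre, Studio, Year, MovieID}, so the common attributes are not a superkey of either fragment. The join is lossy.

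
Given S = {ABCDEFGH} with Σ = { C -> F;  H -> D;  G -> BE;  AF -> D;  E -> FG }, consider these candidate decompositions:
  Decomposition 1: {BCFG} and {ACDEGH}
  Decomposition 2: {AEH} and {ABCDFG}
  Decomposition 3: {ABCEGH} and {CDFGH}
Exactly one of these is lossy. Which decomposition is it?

Decomposition 1: common = {CG}, closure = {BCEFG} → lossless.
Decomposition 2: common = {A}, closure = {A} → lossy.
Decomposition 3: common = {CGH}, closure = {BCDEFGH} → lossless.

Decomposition 2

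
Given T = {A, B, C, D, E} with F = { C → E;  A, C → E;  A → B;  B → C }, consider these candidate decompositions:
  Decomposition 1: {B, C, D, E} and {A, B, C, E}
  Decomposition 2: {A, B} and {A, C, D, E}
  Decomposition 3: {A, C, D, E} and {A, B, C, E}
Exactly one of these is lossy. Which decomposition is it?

Decomposition 1: common = {B, C, E}, closure = {B, C, E} → lossy.
Decomposition 2: common = {A}, closure = {A, B, C, E} → lossless.
Decomposition 3: common = {A, C, E}, closure = {A, B, C, E} → lossless.

Decomposition 1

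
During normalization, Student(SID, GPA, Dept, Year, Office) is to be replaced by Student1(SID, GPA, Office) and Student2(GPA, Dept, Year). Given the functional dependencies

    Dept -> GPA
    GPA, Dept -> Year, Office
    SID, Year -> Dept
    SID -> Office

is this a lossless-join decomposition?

No

Common attributes: Student1 ∩ Student2 = {GPA}.
No dependency enlarges {GPA}, so (GPA)⁺ = {GPA}.
The closure contains neither all of Student1 = {SID, GPA, Office} nor all of Student2 = {GPA, Dept, Year}, so the common attributes are not a superkey of either fragment. The join is lossy.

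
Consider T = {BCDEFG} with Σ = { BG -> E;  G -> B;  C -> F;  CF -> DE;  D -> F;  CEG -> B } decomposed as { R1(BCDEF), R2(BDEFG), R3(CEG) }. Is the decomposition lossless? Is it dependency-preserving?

Lossless test (chase): Rows 2 and 3 agree on G; apply G→B and equate their B entries. Rows 1 and 3 agree on C; apply C→F and equate their F entries. Rows 1 and 3 agree on CF; apply CF→DE and equate their DE entries. Row 3 is now all distinguished symbols — the join is lossless.
Dependency preservation: CEG → B is not contained in any single fragment, but the restricted closure of its left-hand side across the fragments still reaches the right-hand side; the remaining FDs each lie inside some fragment. All dependencies are preserved.

lossless and dependency-preserving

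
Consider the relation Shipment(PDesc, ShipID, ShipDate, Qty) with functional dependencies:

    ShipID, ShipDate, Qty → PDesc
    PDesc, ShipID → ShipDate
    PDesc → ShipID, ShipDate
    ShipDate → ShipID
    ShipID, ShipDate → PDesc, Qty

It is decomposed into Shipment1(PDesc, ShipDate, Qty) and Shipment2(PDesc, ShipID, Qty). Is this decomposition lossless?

Yes

Common attributes: Shipment1 ∩ Shipment2 = {PDesc, Qty}.
Closure of {PDesc, Qty}: PDesc → ShipID, ShipDate applies, adding ShipID, ShipDate. So (PDesc, Qty)⁺ = {PDesc, ShipID, ShipDate, Qty}.
This closure contains every attribute of Shipment1, so Shipment1 ∩ Shipment2 → Shipment1. The join is lossless.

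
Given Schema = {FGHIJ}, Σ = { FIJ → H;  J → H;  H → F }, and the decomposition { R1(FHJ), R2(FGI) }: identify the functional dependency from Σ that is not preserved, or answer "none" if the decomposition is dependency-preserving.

none

FIJ → H: restricted closure across fragments reaches H.
J → H lies within R1.
H → F lies within R1.
Every dependency is enforceable on the fragments, so the decomposition is dependency-preserving.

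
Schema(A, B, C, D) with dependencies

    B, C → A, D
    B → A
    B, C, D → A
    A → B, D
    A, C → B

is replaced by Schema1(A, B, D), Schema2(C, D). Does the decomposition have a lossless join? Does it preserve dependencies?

Lossless test: (D)⁺ = {D}, which is a superkey of neither fragment — lossy.
Dependency preservation: B, C → A, D; B, C, D → A; A, C → B are not contained in any single fragment, but the restricted closure of each left-hand side across the fragments still reaches the right-hand side; the remaining FDs each lie inside some fragment. All dependencies are preserved.

lossy but dependency-preserving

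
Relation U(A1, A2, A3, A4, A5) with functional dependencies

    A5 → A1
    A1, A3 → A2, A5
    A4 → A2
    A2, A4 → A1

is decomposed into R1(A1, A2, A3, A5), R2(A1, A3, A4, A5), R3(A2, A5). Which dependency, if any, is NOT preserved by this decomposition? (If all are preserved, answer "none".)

Check A4 → A2: no single fragment contains all of {A2, A4}, and the restricted closure of {A4} across the fragments never reaches {A2}.
A5 → A1 is preserved.
A1, A3 → A2, A5 is preserved.
A2, A4 → A1 is preserved.

A4 → A2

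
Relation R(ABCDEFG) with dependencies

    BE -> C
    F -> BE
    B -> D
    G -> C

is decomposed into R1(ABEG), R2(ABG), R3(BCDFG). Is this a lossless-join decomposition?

No

Chase test. Columns are ABCDEFG; row i has aⱼ where attribute j ∈ Ri, else bᵢⱼ.
Initial tableau (one row per fragment):
  row 1: a1 a2 b13 b14 a5 b16 a7
  row 2: a1 a2 b23 b24 b25 b26 a7
  row 3: b31 a2 a3 a4 b35 a6 a7
Rows 1 and 2 agree on B; apply B→D and equate their D entries.
Rows 1 and 3 agree on B; apply B→D and equate their D entries.
Rows 1 and 2 agree on G; apply G→C and equate their C entries.
Rows 1 and 3 agree on G; apply G→C and equate their C entries.
No row becomes fully distinguished — the join is lossy.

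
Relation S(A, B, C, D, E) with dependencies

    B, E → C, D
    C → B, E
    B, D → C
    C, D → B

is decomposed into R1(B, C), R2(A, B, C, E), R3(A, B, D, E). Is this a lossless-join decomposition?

Chase test. Columns are A, B, C, D, E; row i has aⱼ where attribute j ∈ Ri, else bᵢⱼ.
Initial tableau (one row per fragment):
  row 1: b11 a2 a3 b14 b15
  row 2: a1 a2 a3 b24 a5
  row 3: a1 a2 b33 a4 a5
Rows 2 and 3 agree on B, E; apply B, E→C, D and equate their C, D entries.
Rows 1 and 2 agree on C; apply C→B, E and equate their B, E entries.
Rows 1 and 2 agree on B, E; apply B, E→C, D and equate their C, D entries.
Row 2 is now all distinguished symbols — the join is lossless.

Yes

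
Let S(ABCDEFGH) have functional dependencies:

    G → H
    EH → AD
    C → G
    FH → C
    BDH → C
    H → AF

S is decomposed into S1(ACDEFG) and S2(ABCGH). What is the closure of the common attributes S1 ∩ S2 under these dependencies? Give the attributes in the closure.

S1 ∩ S2 = {ACG}.
G → H applies, adding H
H → AF applies, adding F
Closure: {ACFGH}.

ACFGH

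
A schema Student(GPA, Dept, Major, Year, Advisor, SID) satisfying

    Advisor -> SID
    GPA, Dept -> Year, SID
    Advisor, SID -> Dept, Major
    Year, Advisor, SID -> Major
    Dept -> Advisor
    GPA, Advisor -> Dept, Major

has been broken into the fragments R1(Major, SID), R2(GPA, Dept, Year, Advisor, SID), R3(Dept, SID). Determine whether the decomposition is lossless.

No

Chase test. Columns are GPA, Dept, Major, Year, Advisor, SID; row i has aⱼ where attribute j ∈ Ri, else bᵢⱼ.
Initial tableau (one row per fragment):
  row 1: b11 b12 a3 b14 b15 a6
  row 2: a1 a2 b23 a4 a5 a6
  row 3: b31 a2 b33 b34 b35 a6
Rows 2 and 3 agree on Dept; apply Dept→Advisor and equate their Advisor entries.
Rows 2 and 3 agree on Advisor, SID; apply Advisor, SID→Dept, Major and equate their Dept, Major entries.
No row becomes fully distinguished — the join is lossy.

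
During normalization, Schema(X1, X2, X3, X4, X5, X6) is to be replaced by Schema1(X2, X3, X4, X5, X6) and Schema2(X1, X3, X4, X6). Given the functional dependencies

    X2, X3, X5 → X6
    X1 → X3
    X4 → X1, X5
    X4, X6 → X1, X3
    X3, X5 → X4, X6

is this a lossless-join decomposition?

Yes

Common attributes: Schema1 ∩ Schema2 = {X3, X4, X6}.
Closure of {X3, X4, X6}: X4 → X1, X5 applies, adding X1, X5. So (X3, X4, X6)⁺ = {X1, X3, X4, X5, X6}.
This closure contains every attribute of Schema2, so Schema1 ∩ Schema2 → Schema2. The join is lossless.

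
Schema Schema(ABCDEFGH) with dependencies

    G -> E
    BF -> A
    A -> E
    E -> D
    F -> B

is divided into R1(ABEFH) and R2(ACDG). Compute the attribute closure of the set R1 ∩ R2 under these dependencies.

R1 ∩ R2 = {A}.
A → E applies, adding E
E → D applies, adding D
Closure: {ADE}.

ADE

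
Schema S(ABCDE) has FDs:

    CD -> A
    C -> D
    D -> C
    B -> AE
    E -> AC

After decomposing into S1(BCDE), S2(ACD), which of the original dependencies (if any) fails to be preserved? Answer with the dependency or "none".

CD → A lies within S2.
C → D lies within S1.
D → C lies within S1.
B → AE: restricted closure across fragments reaches AE.
E → AC: restricted closure across fragments reaches AC.
Every dependency is enforceable on the fragments, so the decomposition is dependency-preserving.

none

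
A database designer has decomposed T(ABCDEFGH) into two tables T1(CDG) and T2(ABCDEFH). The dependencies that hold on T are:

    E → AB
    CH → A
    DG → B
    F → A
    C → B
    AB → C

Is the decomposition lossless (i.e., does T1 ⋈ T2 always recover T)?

Common attributes: T1 ∩ T2 = {CD}.
Closure of {CD}: C → B applies, adding B. So (CD)⁺ = {BCD}.
The closure contains neither all of T1 = {CDG} nor all of T2 = {ABCDEFH}, so the common attributes are not a superkey of either fragment. The join is lossy.

No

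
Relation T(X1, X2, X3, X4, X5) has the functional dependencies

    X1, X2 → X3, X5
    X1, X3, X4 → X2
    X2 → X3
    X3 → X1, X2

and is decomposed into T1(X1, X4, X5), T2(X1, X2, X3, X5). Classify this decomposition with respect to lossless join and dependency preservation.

Lossless test: (X1, X5)⁺ = {X1, X5}, which is a superkey of neither fragment — lossy.
Dependency preservation: X1, X3, X4 → X2 is not contained in any single fragment, but the restricted closure of its left-hand side across the fragments still reaches the right-hand side; the remaining FDs each lie inside some fragment. All dependencies are preserved.

lossy but dependency-preserving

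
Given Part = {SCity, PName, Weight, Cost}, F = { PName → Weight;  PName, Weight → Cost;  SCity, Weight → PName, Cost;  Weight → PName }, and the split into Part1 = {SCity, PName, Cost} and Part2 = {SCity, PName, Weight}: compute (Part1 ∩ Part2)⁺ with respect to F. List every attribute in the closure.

Part1 ∩ Part2 = {SCity, PName}.
PName → Weight applies, adding Weight
PName, Weight → Cost applies, adding Cost
Closure: {SCity, PName, Weight, Cost}.

SCity, PName, Weight, Cost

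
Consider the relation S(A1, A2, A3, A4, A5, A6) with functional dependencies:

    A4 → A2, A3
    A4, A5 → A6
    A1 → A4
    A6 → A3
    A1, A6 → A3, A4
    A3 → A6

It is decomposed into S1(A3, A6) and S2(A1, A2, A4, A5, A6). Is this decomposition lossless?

Yes

Common attributes: S1 ∩ S2 = {A6}.
Closure of {A6}: A6 → A3 applies, adding A3. So (A6)⁺ = {A3, A6}.
This closure contains every attribute of S1, so S1 ∩ S2 → S1. The join is lossless.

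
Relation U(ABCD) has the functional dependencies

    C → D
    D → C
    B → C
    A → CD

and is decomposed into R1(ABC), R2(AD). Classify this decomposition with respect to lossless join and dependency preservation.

lossless but not dependency-preserving

Lossless test: (A)⁺ = {ACD}, which contains all of one fragment — lossless.
Dependency preservation: the restricted closure of {C} across the fragments never reaches {D}, so C → D cannot be enforced without a join — not preserved.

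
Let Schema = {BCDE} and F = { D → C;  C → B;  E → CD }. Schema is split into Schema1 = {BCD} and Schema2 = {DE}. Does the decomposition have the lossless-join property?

Yes

Common attributes: Schema1 ∩ Schema2 = {D}.
Closure of {D}: D → C applies, adding C; C → B applies, adding B. So (D)⁺ = {BCD}.
This closure contains every attribute of Schema1, so Schema1 ∩ Schema2 → Schema1. The join is lossless.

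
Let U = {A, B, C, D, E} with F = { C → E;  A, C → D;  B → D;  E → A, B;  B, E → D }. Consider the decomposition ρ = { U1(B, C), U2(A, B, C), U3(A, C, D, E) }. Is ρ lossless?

Yes

Chase test. Columns are A, B, C, D, E; row i has aⱼ where attribute j ∈ Ui, else bᵢⱼ.
Initial tableau (one row per fragment):
  row 1: b11 a2 a3 b14 b15
  row 2: a1 a2 a3 b24 b25
  row 3: a1 b32 a3 a4 a5
Rows 1 and 2 agree on C; apply C→E and equate their E entries.
Rows 1 and 3 agree on C; apply C→E and equate their E entries.
Rows 2 and 3 agree on A, C; apply A, C→D and equate their D entries.
Rows 1 and 2 agree on B; apply B→D and equate their D entries.
Rows 1 and 2 agree on E; apply E→A, B and equate their A, B entries.
Rows 1 and 3 agree on E; apply E→A, B and equate their A, B entries.
Row 1 is now all distinguished symbols — the join is lossless.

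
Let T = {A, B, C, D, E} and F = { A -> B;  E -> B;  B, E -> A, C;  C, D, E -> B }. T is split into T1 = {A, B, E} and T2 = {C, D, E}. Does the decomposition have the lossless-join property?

Yes

Common attributes: T1 ∩ T2 = {E}.
Closure of {E}: E → B applies, adding B; B, E → A, C applies, adding A, C. So (E)⁺ = {A, B, C, E}.
This closure contains every attribute of T1, so T1 ∩ T2 → T1. The join is lossless.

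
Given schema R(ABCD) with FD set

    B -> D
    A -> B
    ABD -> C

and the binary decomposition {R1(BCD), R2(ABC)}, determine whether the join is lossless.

Yes

Common attributes: R1 ∩ R2 = {BC}.
Closure of {BC}: B → D applies, adding D. So (BC)⁺ = {BCD}.
This closure contains every attribute of R1, so R1 ∩ R2 → R1. The join is lossless.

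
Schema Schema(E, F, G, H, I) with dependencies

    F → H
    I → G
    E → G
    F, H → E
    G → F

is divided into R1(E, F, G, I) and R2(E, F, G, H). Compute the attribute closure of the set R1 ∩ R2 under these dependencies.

R1 ∩ R2 = {E, F, G}.
F → H applies, adding H
Closure: {E, F, G, H}.

E, F, G, H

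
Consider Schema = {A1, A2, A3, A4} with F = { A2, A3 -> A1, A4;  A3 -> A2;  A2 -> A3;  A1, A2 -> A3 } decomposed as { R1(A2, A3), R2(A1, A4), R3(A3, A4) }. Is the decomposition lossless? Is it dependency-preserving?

lossy and not dependency-preserving

Lossless test (chase): Rows 1 and 3 agree on A3; apply A3→A2 and equate their A2 entries. Rows 1 and 3 agree on A2, A3; apply A2, A3→A1, A4 and equate their A1, A4 entries. No row becomes fully distinguished — the join is lossy.
Dependency preservation: the restricted closure of {A2, A3} across the fragments never reaches {A1, A4}, so A2, A3 → A1, A4 cannot be enforced without a join — not preserved.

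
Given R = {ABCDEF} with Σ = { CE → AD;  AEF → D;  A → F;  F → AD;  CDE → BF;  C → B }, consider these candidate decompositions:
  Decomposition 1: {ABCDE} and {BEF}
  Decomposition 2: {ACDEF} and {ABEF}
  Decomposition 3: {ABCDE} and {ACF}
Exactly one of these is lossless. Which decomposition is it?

Decomposition 3

Decomposition 1: common = {BE}, closure = {BE} → lossy.
Decomposition 2: common = {AEF}, closure = {ADEF} → lossy.
Decomposition 3: common = {AC}, closure = {ABCDF} → lossless.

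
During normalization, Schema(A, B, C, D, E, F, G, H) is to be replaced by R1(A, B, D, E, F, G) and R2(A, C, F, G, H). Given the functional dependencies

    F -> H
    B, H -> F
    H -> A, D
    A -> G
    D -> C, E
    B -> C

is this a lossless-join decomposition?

Common attributes: R1 ∩ R2 = {A, F, G}.
Closure of {A, F, G}: F → H applies, adding H; H → A, D applies, adding D; D → C, E applies, adding C, E. So (A, F, G)⁺ = {A, C, D, E, F, G, H}.
This closure contains every attribute of R2, so R1 ∩ R2 → R2. The join is lossless.

Yes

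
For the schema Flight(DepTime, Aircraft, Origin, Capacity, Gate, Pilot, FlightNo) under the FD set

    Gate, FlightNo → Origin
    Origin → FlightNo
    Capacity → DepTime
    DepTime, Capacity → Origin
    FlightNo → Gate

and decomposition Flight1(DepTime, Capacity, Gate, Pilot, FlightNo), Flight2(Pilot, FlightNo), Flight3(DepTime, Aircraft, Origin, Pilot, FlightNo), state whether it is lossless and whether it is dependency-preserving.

lossy but dependency-preserving

Lossless test (chase): Rows 1 and 2 agree on FlightNo; apply FlightNo→Gate and equate their Gate entries. Rows 1 and 3 agree on FlightNo; apply FlightNo→Gate and equate their Gate entries. Rows 1 and 2 agree on Gate, FlightNo; apply Gate, FlightNo→Origin and equate their Origin entries. Rows 1 and 3 agree on Gate, FlightNo; apply Gate, FlightNo→Origin and equate their Origin entries. No row becomes fully distinguished — the join is lossy.
Dependency preservation: Gate, FlightNo → Origin; DepTime, Capacity → Origin are not contained in any single fragment, but the restricted closure of each left-hand side across the fragments still reaches the right-hand side; the remaining FDs each lie inside some fragment. All dependencies are preserved.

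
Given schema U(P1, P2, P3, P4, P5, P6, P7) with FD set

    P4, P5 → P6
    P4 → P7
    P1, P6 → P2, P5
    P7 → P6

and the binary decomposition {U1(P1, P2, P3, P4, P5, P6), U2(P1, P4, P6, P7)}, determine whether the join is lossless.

Common attributes: U1 ∩ U2 = {P1, P4, P6}.
Closure of {P1, P4, P6}: P4 → P7 applies, adding P7; P1, P6 → P2, P5 applies, adding P2, P5. So (P1, P4, P6)⁺ = {P1, P2, P4, P5, P6, P7}.
This closure contains every attribute of U2, so U1 ∩ U2 → U2. The join is lossless.

Yes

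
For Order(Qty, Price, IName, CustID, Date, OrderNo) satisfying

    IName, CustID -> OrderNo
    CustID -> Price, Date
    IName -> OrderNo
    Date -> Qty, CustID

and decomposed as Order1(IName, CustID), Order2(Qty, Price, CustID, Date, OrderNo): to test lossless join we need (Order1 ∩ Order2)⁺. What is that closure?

Order1 ∩ Order2 = {CustID}.
CustID → Price, Date applies, adding Price, Date
Date → Qty, CustID applies, adding Qty
Closure: {Qty, Price, CustID, Date}.

Qty, Price, CustID, Date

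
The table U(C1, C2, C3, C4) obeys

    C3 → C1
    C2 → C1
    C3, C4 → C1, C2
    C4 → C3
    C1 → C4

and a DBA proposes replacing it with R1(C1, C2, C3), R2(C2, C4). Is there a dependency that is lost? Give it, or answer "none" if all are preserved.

none

C3 → C1 lies within R1.
C2 → C1 lies within R1.
C3, C4 → C1, C2: restricted closure across fragments reaches C1, C2.
C4 → C3: restricted closure across fragments reaches C3.
C1 → C4: restricted closure across fragments reaches C4.
Every dependency is enforceable on the fragments, so the decomposition is dependency-preserving.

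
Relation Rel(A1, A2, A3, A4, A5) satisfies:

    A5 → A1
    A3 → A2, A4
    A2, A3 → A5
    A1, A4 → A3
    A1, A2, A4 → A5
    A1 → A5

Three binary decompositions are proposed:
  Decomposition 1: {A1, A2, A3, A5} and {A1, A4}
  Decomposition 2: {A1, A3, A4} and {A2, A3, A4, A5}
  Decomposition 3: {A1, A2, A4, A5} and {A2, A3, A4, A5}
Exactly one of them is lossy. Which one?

Decomposition 1

Decomposition 1: common = {A1}, closure = {A1, A5} → lossy.
Decomposition 2: common = {A3, A4}, closure = {A1, A2, A3, A4, A5} → lossless.
Decomposition 3: common = {A2, A4, A5}, closure = {A1, A2, A3, A4, A5} → lossless.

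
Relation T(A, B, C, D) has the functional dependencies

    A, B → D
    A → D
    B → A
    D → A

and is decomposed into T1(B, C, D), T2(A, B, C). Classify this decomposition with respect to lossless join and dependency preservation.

lossless but not dependency-preserving

Lossless test: (B, C)⁺ = {A, B, C, D}, which contains all of one fragment — lossless.
Dependency preservation: the restricted closure of {A} across the fragments never reaches {D}, so A → D cannot be enforced without a join — not preserved.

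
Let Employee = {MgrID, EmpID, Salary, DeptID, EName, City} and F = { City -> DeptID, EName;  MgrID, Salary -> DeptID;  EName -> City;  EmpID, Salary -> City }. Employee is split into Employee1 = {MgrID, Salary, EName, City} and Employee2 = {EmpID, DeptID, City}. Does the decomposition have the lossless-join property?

Common attributes: Employee1 ∩ Employee2 = {City}.
Closure of {City}: City → DeptID, EName applies, adding DeptID, EName. So (City)⁺ = {DeptID, EName, City}.
The closure contains neither all of Employee1 = {MgrID, Salary, EName, City} nor all of Employee2 = {EmpID, DeptID, City}, so the common attributes are not a superkey of either fragment. The join is lossy.

No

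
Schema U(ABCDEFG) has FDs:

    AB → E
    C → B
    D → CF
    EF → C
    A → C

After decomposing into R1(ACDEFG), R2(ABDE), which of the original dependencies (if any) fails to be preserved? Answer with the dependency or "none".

C → B

Check C → B: no single fragment contains all of {BC}, and the restricted closure of {C} across the fragments never reaches {B}.
AB → E is preserved.
D → CF is preserved.
EF → C is preserved.
A → C is preserved.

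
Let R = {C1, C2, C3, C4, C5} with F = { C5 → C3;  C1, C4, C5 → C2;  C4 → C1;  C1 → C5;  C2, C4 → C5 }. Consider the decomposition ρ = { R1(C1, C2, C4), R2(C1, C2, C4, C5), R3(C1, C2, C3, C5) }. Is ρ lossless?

Yes

Chase test. Columns are C1, C2, C3, C4, C5; row i has aⱼ where attribute j ∈ Ri, else bᵢⱼ.
Initial tableau (one row per fragment):
  row 1: a1 a2 b13 a4 b15
  row 2: a1 a2 b23 a4 a5
  row 3: a1 a2 a3 b34 a5
Rows 2 and 3 agree on C5; apply C5→C3 and equate their C3 entries.
Rows 1 and 2 agree on C1; apply C1→C5 and equate their C5 entries.
Rows 1 and 2 agree on C5; apply C5→C3 and equate their C3 entries.
Row 1 is now all distinguished symbols — the join is lossless.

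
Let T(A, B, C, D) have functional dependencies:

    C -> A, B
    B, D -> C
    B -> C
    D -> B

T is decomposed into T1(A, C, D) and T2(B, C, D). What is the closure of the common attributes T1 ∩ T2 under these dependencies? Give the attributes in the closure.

T1 ∩ T2 = {C, D}.
C → A, B applies, adding A, B
Closure: {A, B, C, D}.

A, B, C, D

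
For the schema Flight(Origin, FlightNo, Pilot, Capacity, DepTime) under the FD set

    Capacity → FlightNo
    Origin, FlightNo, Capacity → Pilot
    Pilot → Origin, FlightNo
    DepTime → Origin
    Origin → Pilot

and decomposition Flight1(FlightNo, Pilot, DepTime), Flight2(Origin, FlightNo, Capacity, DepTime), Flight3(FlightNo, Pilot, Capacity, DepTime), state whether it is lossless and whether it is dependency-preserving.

Lossless test (chase): Rows 1 and 3 agree on Pilot; apply Pilot→Origin, FlightNo and equate their Origin, FlightNo entries. Rows 1 and 2 agree on DepTime; apply DepTime→Origin and equate their Origin entries. Rows 1 and 2 agree on Origin; apply Origin→Pilot and equate their Pilot entries. Row 2 is now all distinguished symbols — the join is lossless.
Dependency preservation: the restricted closure of {Origin, FlightNo, Capacity} across the fragments never reaches {Pilot}, so Origin, FlightNo, Capacity → Pilot cannot be enforced without a join — not preserved.

lossless but not dependency-preserving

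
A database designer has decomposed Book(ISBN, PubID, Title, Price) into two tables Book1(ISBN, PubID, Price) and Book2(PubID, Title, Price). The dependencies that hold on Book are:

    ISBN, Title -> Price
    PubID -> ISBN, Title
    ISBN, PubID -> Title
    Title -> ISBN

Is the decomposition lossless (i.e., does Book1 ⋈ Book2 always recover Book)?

Yes

Common attributes: Book1 ∩ Book2 = {PubID, Price}.
Closure of {PubID, Price}: PubID → ISBN, Title applies, adding ISBN, Title. So (PubID, Price)⁺ = {ISBN, PubID, Title, Price}.
This closure contains every attribute of Book1, so Book1 ∩ Book2 → Book1. The join is lossless.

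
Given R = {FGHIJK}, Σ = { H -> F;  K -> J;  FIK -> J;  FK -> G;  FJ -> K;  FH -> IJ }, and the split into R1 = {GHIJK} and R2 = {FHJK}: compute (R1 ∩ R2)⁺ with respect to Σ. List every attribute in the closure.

R1 ∩ R2 = {HJK}.
H → F applies, adding F
FK → G applies, adding G
FH → IJ applies, adding I
Closure: {FGHIJK}.

FGHIJK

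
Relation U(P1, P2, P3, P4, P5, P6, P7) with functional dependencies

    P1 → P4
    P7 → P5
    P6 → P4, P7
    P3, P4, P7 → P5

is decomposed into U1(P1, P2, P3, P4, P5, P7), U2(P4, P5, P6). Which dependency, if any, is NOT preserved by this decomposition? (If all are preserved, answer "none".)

P6 → P4, P7

Check P6 → P4, P7: no single fragment contains all of {P4, P6, P7}, and the restricted closure of {P6} across the fragments never reaches {P4, P7}.
P1 → P4 is preserved.
P7 → P5 is preserved.
P3, P4, P7 → P5 is preserved.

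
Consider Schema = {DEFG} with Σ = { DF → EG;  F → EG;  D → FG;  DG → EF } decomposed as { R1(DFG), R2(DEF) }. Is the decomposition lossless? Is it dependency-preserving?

lossless and dependency-preserving

Lossless test: (DF)⁺ = {DEFG}, which contains all of one fragment — lossless.
Dependency preservation: DF → EG; F → EG; DG → EF are not contained in any single fragment, but the restricted closure of each left-hand side across the fragments still reaches the right-hand side; the remaining FDs each lie inside some fragment. All dependencies are preserved.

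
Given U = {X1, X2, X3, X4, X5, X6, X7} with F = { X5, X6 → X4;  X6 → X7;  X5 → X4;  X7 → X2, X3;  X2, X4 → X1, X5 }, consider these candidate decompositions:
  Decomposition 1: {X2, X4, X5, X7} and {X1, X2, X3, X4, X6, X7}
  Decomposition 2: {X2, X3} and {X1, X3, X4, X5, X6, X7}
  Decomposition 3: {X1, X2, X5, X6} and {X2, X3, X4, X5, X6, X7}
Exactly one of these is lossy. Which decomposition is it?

Decomposition 1: common = {X2, X4, X7}, closure = {X1, X2, X3, X4, X5, X7} → lossless.
Decomposition 2: common = {X3}, closure = {X3} → lossy.
Decomposition 3: common = {X2, X5, X6}, closure = {X1, X2, X3, X4, X5, X6, X7} → lossless.

Decomposition 2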